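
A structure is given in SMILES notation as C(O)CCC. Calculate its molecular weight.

74.12 g/mol

Atom tally by fragment:
  HOCH2 → C:1 H:3 O:1
  CH2 → C:1 H:2
  CH2 → C:1 H:2
  CH3 → C:1 H:3
Element totals:
  C: 4
  H: 10
  O: 1
Molecular formula: C4H10O.
  M = 4(12.011) + 10(1.008) + 15.999
    = 48.044 + 10.080 + 15.999 = 74.123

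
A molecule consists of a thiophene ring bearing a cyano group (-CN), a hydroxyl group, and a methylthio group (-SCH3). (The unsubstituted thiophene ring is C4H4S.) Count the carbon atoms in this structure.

6

Atom tally by fragment:
  thiophene ring core → C:4 H:4 S:1
  (− 3 ring H displaced by substituents)
  + CN → C:1 N:1
  + OH → O:1 H:1
  + SCH3 → C:1 H:3 S:1
Element totals:
  C: 6
  H: 5
  N: 1
  O: 1
  S: 2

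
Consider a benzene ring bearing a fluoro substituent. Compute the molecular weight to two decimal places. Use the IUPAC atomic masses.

96.10 g/mol

Atom tally by fragment:
  benzene ring core → C:6 H:6
  (− 1 ring H displaced by substituents)
  + F → F:1
Element totals:
  C: 6
  H: 5
  F: 1
Molecular formula: C6H5F.
  M = 6(12.011) + 5(1.008) + 18.998
    = 72.066 + 5.040 + 18.998 = 96.104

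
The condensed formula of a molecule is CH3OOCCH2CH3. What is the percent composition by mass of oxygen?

36.32%

Element totals:
  C: 4
  H: 8
  O: 2
Molecular formula: C4H8O2.
Molar mass = 88.106 g/mol.
Mass from O: 2 × 15.999 = 31.998 g/mol.
%O = 31.998 / 88.106 × 100 = 36.32%.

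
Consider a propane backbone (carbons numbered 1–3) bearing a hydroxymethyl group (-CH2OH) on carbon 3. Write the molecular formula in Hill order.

Atom tally by fragment:
  CH3 → C:1 H:3
  CH2 → C:1 H:2
  CH2CH2OH → C:2 H:5 O:1
Element totals:
  C: 4
  H: 10
  O: 1

C4H10O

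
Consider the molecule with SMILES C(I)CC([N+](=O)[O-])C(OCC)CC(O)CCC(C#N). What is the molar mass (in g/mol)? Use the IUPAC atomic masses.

384.21 g/mol

Atom tally by fragment:
  ICH2 → C:1 H:2 I:1
  CH2 → C:1 H:2
  CH(NO2) → C:1 H:1 N:1 O:2
  CH(OC2H5) → C:3 H:6 O:1
  CH2 → C:1 H:2
  CH(OH) → C:1 H:2 O:1
  CH2 → C:1 H:2
  CH2 → C:1 H:2
  CH2CN → C:2 H:2 N:1
Element totals:
  C: 12
  H: 21
  I: 1
  N: 2
  O: 4
Molecular formula: C12H21IN2O4.
  M = 12(12.011) + 21(1.008) + 126.904 + 2(14.007) + 4(15.999)
    = 144.132 + 21.168 + 126.904 + 28.014 + 63.996 = 384.214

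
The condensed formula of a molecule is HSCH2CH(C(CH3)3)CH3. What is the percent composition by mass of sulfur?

Element totals:
  C: 7
  H: 16
  S: 1
Molecular formula: C7H16S.
Molar mass = 132.265 g/mol.
Mass from S: 1 × 32.06 = 32.060 g/mol.
%S = 32.060 / 132.265 × 100 = 24.24%.

24.24%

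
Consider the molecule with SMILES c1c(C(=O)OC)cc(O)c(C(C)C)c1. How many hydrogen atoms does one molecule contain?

14

Atom tally by fragment:
  benzene ring core → C:6 H:6
  (− 3 ring H displaced by substituents)
  + COOCH3 → C:2 H:3 O:2
  + OH → O:1 H:1
  + CH(CH3)2 → C:3 H:7
Element totals:
  C: 11
  H: 14
  O: 3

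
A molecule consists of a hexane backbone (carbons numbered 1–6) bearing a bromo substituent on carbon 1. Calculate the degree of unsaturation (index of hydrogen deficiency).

0

Atom tally by fragment:
  BrCH2 → C:1 H:2 Br:1
  CH2 → C:1 H:2
  CH2 → C:1 H:2
  CH2 → C:1 H:2
  CH2 → C:1 H:2
  CH3 → C:1 H:3
Element totals:
  C: 6
  H: 13
  Br: 1
Molecular formula: C6H13Br.
DoU = (2C + 2 + N − H − X) / 2 = (2·6 + 2 + 0 − 13 − 1) / 2 = 0.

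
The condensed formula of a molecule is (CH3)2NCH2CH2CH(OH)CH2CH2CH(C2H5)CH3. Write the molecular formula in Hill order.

Element totals:
  C: 11
  H: 25
  N: 1
  O: 1

C11H25NO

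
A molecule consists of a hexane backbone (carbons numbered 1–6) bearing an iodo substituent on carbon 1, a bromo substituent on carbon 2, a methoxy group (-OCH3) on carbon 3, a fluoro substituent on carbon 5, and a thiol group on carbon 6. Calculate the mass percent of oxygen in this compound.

4.31%

Atom tally by fragment:
  ICH2 → C:1 H:2 I:1
  CH(Br) → C:1 H:1 Br:1
  CH(OCH3) → C:2 H:4 O:1
  CH2 → C:1 H:2
  CH(F) → C:1 H:1 F:1
  CH2SH → C:1 H:3 S:1
Element totals:
  C: 7
  H: 13
  Br: 1
  F: 1
  I: 1
  O: 1
  S: 1
Molecular formula: C7H13BrFIOS.
Molar mass = 371.046 g/mol.
Mass from O: 1 × 15.999 = 15.999 g/mol.
%O = 15.999 / 371.046 × 100 = 4.31%.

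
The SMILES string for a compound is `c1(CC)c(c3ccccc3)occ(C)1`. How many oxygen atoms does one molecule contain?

1

Atom tally by fragment:
  furan ring core → C:4 H:4 O:1
  (− 3 ring H displaced by substituents)
  + C2H5 → C:2 H:5
  + C6H5 → C:6 H:5
  + CH3 → C:1 H:3
Element totals:
  C: 13
  H: 14
  O: 1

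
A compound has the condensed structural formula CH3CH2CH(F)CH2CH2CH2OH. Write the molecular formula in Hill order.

Atom tally by fragment:
  CH3 → C:1 H:3
  CH2 → C:1 H:2
  CH(F) → C:1 H:1 F:1
  CH2 → C:1 H:2
  CH2 → C:1 H:2
  CH2OH → C:1 H:3 O:1
Element totals:
  C: 6
  H: 13
  F: 1
  O: 1

C6H13FO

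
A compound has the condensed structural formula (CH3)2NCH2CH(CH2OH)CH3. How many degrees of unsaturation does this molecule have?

0

Atom tally by fragment:
  (CH3)2NCH2 → C:3 H:8 N:1
  CH(CH2OH) → C:2 H:4 O:1
  CH3 → C:1 H:3
Element totals:
  C: 6
  H: 15
  N: 1
  O: 1
Molecular formula: C6H15NO.
DoU = (2C + 2 + N − H − X) / 2 = (2·6 + 2 + 1 − 15 − 0) / 2 = 0.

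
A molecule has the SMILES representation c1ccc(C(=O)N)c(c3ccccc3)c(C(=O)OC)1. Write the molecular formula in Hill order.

Atom tally by fragment:
  benzene ring core → C:6 H:6
  (− 3 ring H displaced by substituents)
  + CONH2 → C:1 H:2 O:1 N:1
  + C6H5 → C:6 H:5
  + COOCH3 → C:2 H:3 O:2
Element totals:
  C: 15
  H: 13
  N: 1
  O: 3

C15H13NO3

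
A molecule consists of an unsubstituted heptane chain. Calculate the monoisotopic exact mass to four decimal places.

100.1252

Atom tally by fragment:
  CH3 → C:1 H:3
  CH2 → C:1 H:2
  CH2 → C:1 H:2
  CH2 → C:1 H:2
  CH2 → C:1 H:2
  CH2 → C:1 H:2
  CH3 → C:1 H:3
Element totals:
  C: 7
  H: 16
Molecular formula: C7H16.
  M = 7(12.0) + 16(1.007825)
    = 84.000000 + 16.125200 = 100.125200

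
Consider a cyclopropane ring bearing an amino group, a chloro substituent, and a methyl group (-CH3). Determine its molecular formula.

C4H8ClN

Atom tally by fragment:
  cyclopropane ring core → C:3 H:6
  (− 3 ring H displaced by substituents)
  + NH2 → N:1 H:2
  + Cl → Cl:1
  + CH3 → C:1 H:3
Element totals:
  C: 4
  H: 8
  Cl: 1
  N: 1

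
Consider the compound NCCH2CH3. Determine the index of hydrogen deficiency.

2

Atom tally by fragment:
  NCCH2 → C:2 H:2 N:1
  CH3 → C:1 H:3
Element totals:
  C: 3
  H: 5
  N: 1
Molecular formula: C3H5N.
DoU = (2C + 2 + N − H − X) / 2 = (2·3 + 2 + 1 − 5 − 0) / 2 = 2.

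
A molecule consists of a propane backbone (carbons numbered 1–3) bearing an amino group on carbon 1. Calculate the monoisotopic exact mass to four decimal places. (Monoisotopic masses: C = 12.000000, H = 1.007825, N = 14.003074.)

59.0735

Atom tally by fragment:
  H2NCH2 → C:1 H:4 N:1
  CH2 → C:1 H:2
  CH3 → C:1 H:3
Element totals:
  C: 3
  H: 9
  N: 1
Molecular formula: C3H9N.
  M = 3(12.0) + 9(1.007825) + 14.003074
    = 36.000000 + 9.070425 + 14.003074 = 59.073499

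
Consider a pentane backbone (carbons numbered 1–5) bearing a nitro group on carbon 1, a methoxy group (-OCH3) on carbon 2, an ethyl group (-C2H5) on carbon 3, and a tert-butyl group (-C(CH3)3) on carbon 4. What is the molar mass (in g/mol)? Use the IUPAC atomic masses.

231.34 g/mol

Atom tally by fragment:
  O2NCH2 → C:1 H:2 N:1 O:2
  CH(OCH3) → C:2 H:4 O:1
  CH(C2H5) → C:3 H:6
  CH(C(CH3)3) → C:5 H:10
  CH3 → C:1 H:3
Element totals:
  C: 12
  H: 25
  N: 1
  O: 3
Molecular formula: C12H25NO3.
  M = 12(12.011) + 25(1.008) + 14.007 + 3(15.999)
    = 144.132 + 25.200 + 14.007 + 47.997 = 231.336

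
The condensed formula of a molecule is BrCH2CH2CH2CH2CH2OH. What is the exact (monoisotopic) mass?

Element totals:
  C: 5
  H: 11
  Br: 1
  O: 1
Molecular formula: C5H11BrO.
  M = 5(12.0) + 11(1.007825) + 78.918338 + 15.994915
    = 60.000000 + 11.086075 + 78.918338 + 15.994915 = 165.999328

165.9993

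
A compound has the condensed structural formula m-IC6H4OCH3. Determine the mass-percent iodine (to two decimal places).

54.22%

Atom tally by fragment:
  benzene ring core → C:6 H:6
  (− 2 ring H displaced by substituents)
  + I → I:1
  + OCH3 → C:1 H:3 O:1
Element totals:
  C: 7
  H: 7
  I: 1
  O: 1
Molecular formula: C7H7IO.
Molar mass = 234.036 g/mol.
Mass from I: 1 × 126.904 = 126.904 g/mol.
%I = 126.904 / 234.036 × 100 = 54.22%.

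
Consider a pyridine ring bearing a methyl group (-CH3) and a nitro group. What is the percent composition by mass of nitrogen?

Atom tally by fragment:
  pyridine ring core → C:5 H:5 N:1
  (− 2 ring H displaced by substituents)
  + CH3 → C:1 H:3
  + NO2 → N:1 O:2
Element totals:
  C: 6
  H: 6
  N: 2
  O: 2
Molecular formula: C6H6N2O2.
Molar mass = 138.126 g/mol.
Mass from N: 2 × 14.007 = 28.014 g/mol.
%N = 28.014 / 138.126 × 100 = 20.28%.

20.28%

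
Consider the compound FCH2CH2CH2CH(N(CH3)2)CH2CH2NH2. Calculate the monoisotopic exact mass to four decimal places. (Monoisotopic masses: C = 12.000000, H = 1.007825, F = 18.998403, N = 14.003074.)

Element totals:
  C: 8
  H: 19
  F: 1
  N: 2
Molecular formula: C8H19FN2.
  M = 8(12.0) + 19(1.007825) + 18.998403 + 2(14.003074)
    = 96.000000 + 19.148675 + 18.998403 + 28.006148 = 162.153226

162.1532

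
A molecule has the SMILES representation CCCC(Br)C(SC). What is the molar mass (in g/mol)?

197.13 g/mol

Atom tally by fragment:
  CH3 → C:1 H:3
  CH2 → C:1 H:2
  CH2 → C:1 H:2
  CH(Br) → C:1 H:1 Br:1
  CH2SCH3 → C:2 H:5 S:1
Element totals:
  C: 6
  H: 13
  Br: 1
  S: 1
Molecular formula: C6H13BrS.
  M = 6(12.011) + 13(1.008) + 79.904 + 32.06
    = 72.066 + 13.104 + 79.904 + 32.060 = 197.134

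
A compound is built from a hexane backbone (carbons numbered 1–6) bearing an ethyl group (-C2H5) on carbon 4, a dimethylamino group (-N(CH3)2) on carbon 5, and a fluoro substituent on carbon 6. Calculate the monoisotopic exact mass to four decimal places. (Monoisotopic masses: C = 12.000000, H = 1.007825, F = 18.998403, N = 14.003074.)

175.1736

Atom tally by fragment:
  CH3 → C:1 H:3
  CH2 → C:1 H:2
  CH2 → C:1 H:2
  CH(C2H5) → C:3 H:6
  CH(N(CH3)2) → C:3 H:7 N:1
  CH2F → C:1 H:2 F:1
Element totals:
  C: 10
  H: 22
  F: 1
  N: 1
Molecular formula: C10H22FN.
  M = 10(12.0) + 22(1.007825) + 18.998403 + 14.003074
    = 120.000000 + 22.172150 + 18.998403 + 14.003074 = 175.173627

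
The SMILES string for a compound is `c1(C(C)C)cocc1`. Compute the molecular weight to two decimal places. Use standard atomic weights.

110.16 g/mol

Atom tally by fragment:
  furan ring core → C:4 H:4 O:1
  (− 1 ring H displaced by substituents)
  + CH(CH3)2 → C:3 H:7
Element totals:
  C: 7
  H: 10
  O: 1
Molecular formula: C7H10O.
  M = 7(12.011) + 10(1.008) + 15.999
    = 84.077 + 10.080 + 15.999 = 110.156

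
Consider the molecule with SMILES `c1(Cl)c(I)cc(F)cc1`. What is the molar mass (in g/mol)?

Atom tally by fragment:
  benzene ring core → C:6 H:6
  (− 3 ring H displaced by substituents)
  + Cl → Cl:1
  + I → I:1
  + F → F:1
Element totals:
  C: 6
  H: 3
  Cl: 1
  F: 1
  I: 1
Molecular formula: C6H3ClFI.
  M = 6(12.011) + 3(1.008) + 35.45 + 18.998 + 126.904
    = 72.066 + 3.024 + 35.450 + 18.998 + 126.904 = 256.442

256.44 g/mol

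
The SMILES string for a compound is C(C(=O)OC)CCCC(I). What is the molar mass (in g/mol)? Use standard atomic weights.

Atom tally by fragment:
  CH3OOCCH2 → C:3 H:5 O:2
  CH2 → C:1 H:2
  CH2 → C:1 H:2
  CH2 → C:1 H:2
  CH2I → C:1 H:2 I:1
Element totals:
  C: 7
  H: 13
  I: 1
  O: 2
Molecular formula: C7H13IO2.
  M = 7(12.011) + 13(1.008) + 126.904 + 2(15.999)
    = 84.077 + 13.104 + 126.904 + 31.998 = 256.083

256.08 g/mol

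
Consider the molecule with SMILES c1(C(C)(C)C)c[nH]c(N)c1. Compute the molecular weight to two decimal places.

Atom tally by fragment:
  pyrrole ring core → C:4 H:5 N:1
  (− 2 ring H displaced by substituents)
  + C(CH3)3 → C:4 H:9
  + NH2 → N:1 H:2
Element totals:
  C: 8
  H: 14
  N: 2
Molecular formula: C8H14N2.
  M = 8(12.011) + 14(1.008) + 2(14.007)
    = 96.088 + 14.112 + 28.014 = 138.214

138.21 g/mol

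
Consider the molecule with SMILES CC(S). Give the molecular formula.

Atom tally by fragment:
  CH3 → C:1 H:3
  CH2SH → C:1 H:3 S:1
Element totals:
  C: 2
  H: 6
  S: 1

C2H6S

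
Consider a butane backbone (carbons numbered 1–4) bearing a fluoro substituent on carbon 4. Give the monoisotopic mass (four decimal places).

76.0688

Atom tally by fragment:
  CH3 → C:1 H:3
  CH2 → C:1 H:2
  CH2 → C:1 H:2
  CH2F → C:1 H:2 F:1
Element totals:
  C: 4
  H: 9
  F: 1
Molecular formula: C4H9F.
  M = 4(12.0) + 9(1.007825) + 18.998403
    = 48.000000 + 9.070425 + 18.998403 = 76.068828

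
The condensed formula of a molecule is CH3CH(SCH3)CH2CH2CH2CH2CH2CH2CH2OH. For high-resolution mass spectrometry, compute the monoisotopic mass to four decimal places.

190.1391

Atom tally by fragment:
  CH3 → C:1 H:3
  CH(SCH3) → C:2 H:4 S:1
  CH2 → C:1 H:2
  CH2 → C:1 H:2
  CH2 → C:1 H:2
  CH2 → C:1 H:2
  CH2 → C:1 H:2
  CH2CH2OH → C:2 H:5 O:1
Element totals:
  C: 10
  H: 22
  O: 1
  S: 1
Molecular formula: C10H22OS.
  M = 10(12.0) + 22(1.007825) + 15.994915 + 31.972071
    = 120.000000 + 22.172150 + 15.994915 + 31.972071 = 190.139136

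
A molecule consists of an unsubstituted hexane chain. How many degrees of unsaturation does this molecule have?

0

Atom tally by fragment:
  CH3 → C:1 H:3
  CH2 → C:1 H:2
  CH2 → C:1 H:2
  CH2 → C:1 H:2
  CH2 → C:1 H:2
  CH3 → C:1 H:3
Element totals:
  C: 6
  H: 14
Molecular formula: C6H14.
DoU = (2C + 2 + N − H − X) / 2 = (2·6 + 2 + 0 − 14 − 0) / 2 = 0.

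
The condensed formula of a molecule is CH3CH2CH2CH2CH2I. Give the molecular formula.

C5H11I

Element totals:
  C: 5
  H: 11
  I: 1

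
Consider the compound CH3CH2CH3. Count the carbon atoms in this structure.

3

Atom tally by fragment:
  CH3 → C:1 H:3
  CH2 → C:1 H:2
  CH3 → C:1 H:3
Element totals:
  C: 3
  H: 8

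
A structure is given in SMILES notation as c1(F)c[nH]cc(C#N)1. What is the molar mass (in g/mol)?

110.09 g/mol

Atom tally by fragment:
  pyrrole ring core → C:4 H:5 N:1
  (− 2 ring H displaced by substituents)
  + F → F:1
  + CN → C:1 N:1
Element totals:
  C: 5
  H: 3
  F: 1
  N: 2
Molecular formula: C5H3FN2.
  M = 5(12.011) + 3(1.008) + 18.998 + 2(14.007)
    = 60.055 + 3.024 + 18.998 + 28.014 = 110.091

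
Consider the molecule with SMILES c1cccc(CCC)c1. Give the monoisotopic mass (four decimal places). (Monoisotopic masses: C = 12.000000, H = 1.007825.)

Atom tally by fragment:
  benzene ring core → C:6 H:6
  (− 1 ring H displaced by substituents)
  + CH2CH2CH3 → C:3 H:7
Element totals:
  C: 9
  H: 12
Molecular formula: C9H12.
  M = 9(12.0) + 12(1.007825)
    = 108.000000 + 12.093900 = 120.093900

120.0939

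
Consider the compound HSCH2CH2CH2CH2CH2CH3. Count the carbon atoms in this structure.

Element totals:
  C: 6
  H: 14
  S: 1

6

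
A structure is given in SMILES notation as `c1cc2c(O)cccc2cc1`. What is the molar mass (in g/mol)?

144.17 g/mol

Atom tally by fragment:
  naphthalene ring system core → C:10 H:8
  (− 1 ring H displaced by substituents)
  + OH → O:1 H:1
Element totals:
  C: 10
  H: 8
  O: 1
Molecular formula: C10H8O.
  M = 10(12.011) + 8(1.008) + 15.999
    = 120.110 + 8.064 + 15.999 = 144.173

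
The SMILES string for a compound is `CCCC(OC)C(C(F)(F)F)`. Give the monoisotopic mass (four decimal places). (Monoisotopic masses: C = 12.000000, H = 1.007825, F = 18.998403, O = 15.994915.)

Atom tally by fragment:
  CH3 → C:1 H:3
  CH2 → C:1 H:2
  CH2 → C:1 H:2
  CH(OCH3) → C:2 H:4 O:1
  CH2CF3 → C:2 H:2 F:3
Element totals:
  C: 7
  H: 13
  F: 3
  O: 1
Molecular formula: C7H13F3O.
  M = 7(12.0) + 13(1.007825) + 3(18.998403) + 15.994915
    = 84.000000 + 13.101725 + 56.995209 + 15.994915 = 170.091849

170.0918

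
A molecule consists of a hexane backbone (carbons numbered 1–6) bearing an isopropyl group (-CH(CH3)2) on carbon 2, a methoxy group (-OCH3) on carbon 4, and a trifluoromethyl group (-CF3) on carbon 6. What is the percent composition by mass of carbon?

58.39%

Atom tally by fragment:
  CH3 → C:1 H:3
  CH(CH(CH3)2) → C:4 H:8
  CH2 → C:1 H:2
  CH(OCH3) → C:2 H:4 O:1
  CH2 → C:1 H:2
  CH2CF3 → C:2 H:2 F:3
Element totals:
  C: 11
  H: 21
  F: 3
  O: 1
Molecular formula: C11H21F3O.
Molar mass = 226.282 g/mol.
Mass from C: 11 × 12.011 = 132.121 g/mol.
%C = 132.121 / 226.282 × 100 = 58.39%.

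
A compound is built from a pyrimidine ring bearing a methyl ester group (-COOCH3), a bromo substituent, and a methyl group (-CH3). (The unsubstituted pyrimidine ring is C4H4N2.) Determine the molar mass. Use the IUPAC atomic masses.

231.05 g/mol

Atom tally by fragment:
  pyrimidine ring core → C:4 H:4 N:2
  (− 3 ring H displaced by substituents)
  + COOCH3 → C:2 H:3 O:2
  + Br → Br:1
  + CH3 → C:1 H:3
Element totals:
  C: 7
  H: 7
  Br: 1
  N: 2
  O: 2
Molecular formula: C7H7BrN2O2.
  M = 7(12.011) + 7(1.008) + 79.904 + 2(14.007) + 2(15.999)
    = 84.077 + 7.056 + 79.904 + 28.014 + 31.998 = 231.049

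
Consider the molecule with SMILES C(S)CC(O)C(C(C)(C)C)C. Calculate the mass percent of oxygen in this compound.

9.07%

Atom tally by fragment:
  HSCH2 → C:1 H:3 S:1
  CH2 → C:1 H:2
  CH(OH) → C:1 H:2 O:1
  CH(C(CH3)3) → C:5 H:10
  CH3 → C:1 H:3
Element totals:
  C: 9
  H: 20
  O: 1
  S: 1
Molecular formula: C9H20OS.
Molar mass = 176.318 g/mol.
Mass from O: 1 × 15.999 = 15.999 g/mol.
%O = 15.999 / 176.318 × 100 = 9.07%.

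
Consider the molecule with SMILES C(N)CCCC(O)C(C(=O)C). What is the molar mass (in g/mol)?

Atom tally by fragment:
  H2NCH2 → C:1 H:4 N:1
  CH2 → C:1 H:2
  CH2 → C:1 H:2
  CH2 → C:1 H:2
  CH(OH) → C:1 H:2 O:1
  CH2COCH3 → C:3 H:5 O:1
Element totals:
  C: 8
  H: 17
  N: 1
  O: 2
Molecular formula: C8H17NO2.
  M = 8(12.011) + 17(1.008) + 14.007 + 2(15.999)
    = 96.088 + 17.136 + 14.007 + 31.998 = 159.229

159.23 g/mol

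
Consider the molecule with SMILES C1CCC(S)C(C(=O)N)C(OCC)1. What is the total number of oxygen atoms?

2

Atom tally by fragment:
  cyclohexane ring core → C:6 H:12
  (− 3 ring H displaced by substituents)
  + SH → S:1 H:1
  + CONH2 → C:1 H:2 O:1 N:1
  + OC2H5 → C:2 H:5 O:1
Element totals:
  C: 9
  H: 17
  N: 1
  O: 2
  S: 1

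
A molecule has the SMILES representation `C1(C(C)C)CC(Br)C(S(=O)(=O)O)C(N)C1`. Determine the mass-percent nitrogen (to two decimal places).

Atom tally by fragment:
  cyclohexane ring core → C:6 H:12
  (− 4 ring H displaced by substituents)
  + CH(CH3)2 → C:3 H:7
  + Br → Br:1
  + SO3H → S:1 O:3 H:1
  + NH2 → N:1 H:2
Element totals:
  C: 9
  H: 18
  Br: 1
  N: 1
  O: 3
  S: 1
Molecular formula: C9H18BrNO3S.
Molar mass = 300.211 g/mol.
Mass from N: 1 × 14.007 = 14.007 g/mol.
%N = 14.007 / 300.211 × 100 = 4.67%.

4.67%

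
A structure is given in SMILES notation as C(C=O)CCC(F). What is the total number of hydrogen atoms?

Atom tally by fragment:
  OHCCH2 → C:2 H:3 O:1
  CH2 → C:1 H:2
  CH2 → C:1 H:2
  CH2F → C:1 H:2 F:1
Element totals:
  C: 5
  H: 9
  F: 1
  O: 1

9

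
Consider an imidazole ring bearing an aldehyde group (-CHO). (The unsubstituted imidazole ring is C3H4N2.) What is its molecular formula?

C4H4N2O

Atom tally by fragment:
  imidazole ring core → C:3 H:4 N:2
  (− 1 ring H displaced by substituents)
  + CHO → C:1 H:1 O:1
Element totals:
  C: 4
  H: 4
  N: 2
  O: 1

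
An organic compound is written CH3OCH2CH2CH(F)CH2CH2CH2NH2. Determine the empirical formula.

Atom tally by fragment:
  CH3OCH2 → C:2 H:5 O:1
  CH2 → C:1 H:2
  CH(F) → C:1 H:1 F:1
  CH2 → C:1 H:2
  CH2 → C:1 H:2
  CH2NH2 → C:1 H:4 N:1
Element totals:
  C: 7
  H: 16
  F: 1
  N: 1
  O: 1
Molecular formula: C7H16FNO.
gcd of subscripts (7, 1, 16, 1, 1) = 1, so the empirical formula equals the molecular formula.

C7H16FNO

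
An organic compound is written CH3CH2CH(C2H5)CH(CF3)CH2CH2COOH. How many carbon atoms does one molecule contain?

10

Element totals:
  C: 10
  H: 17
  F: 3
  O: 2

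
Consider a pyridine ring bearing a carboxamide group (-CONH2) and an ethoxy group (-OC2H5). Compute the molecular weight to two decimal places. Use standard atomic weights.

166.18 g/mol

Atom tally by fragment:
  pyridine ring core → C:5 H:5 N:1
  (− 2 ring H displaced by substituents)
  + CONH2 → C:1 H:2 O:1 N:1
  + OC2H5 → C:2 H:5 O:1
Element totals:
  C: 8
  H: 10
  N: 2
  O: 2
Molecular formula: C8H10N2O2.
  M = 8(12.011) + 10(1.008) + 2(14.007) + 2(15.999)
    = 96.088 + 10.080 + 28.014 + 31.998 = 166.180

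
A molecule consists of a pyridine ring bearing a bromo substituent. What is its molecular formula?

C5H4BrN

Atom tally by fragment:
  pyridine ring core → C:5 H:5 N:1
  (− 1 ring H displaced by substituents)
  + Br → Br:1
Element totals:
  C: 5
  H: 4
  Br: 1
  N: 1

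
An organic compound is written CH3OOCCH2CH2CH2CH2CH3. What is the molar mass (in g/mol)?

Element totals:
  C: 7
  H: 14
  O: 2
Molecular formula: C7H14O2.
  M = 7(12.011) + 14(1.008) + 2(15.999)
    = 84.077 + 14.112 + 31.998 = 130.187

130.19 g/mol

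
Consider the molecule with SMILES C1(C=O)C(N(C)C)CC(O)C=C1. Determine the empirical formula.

C9H15NO2

Atom tally by fragment:
  cyclohexene ring core → C:6 H:10
  (− 3 ring H displaced by substituents)
  + CHO → C:1 H:1 O:1
  + N(CH3)2 → N:1 C:2 H:6
  + OH → O:1 H:1
Element totals:
  C: 9
  H: 15
  N: 1
  O: 2
Molecular formula: C9H15NO2.
gcd of subscripts (9, 15, 1, 2) = 1, so the empirical formula equals the molecular formula.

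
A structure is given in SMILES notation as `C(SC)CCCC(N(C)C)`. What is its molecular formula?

C8H19NS

Atom tally by fragment:
  CH3SCH2 → C:2 H:5 S:1
  CH2 → C:1 H:2
  CH2 → C:1 H:2
  CH2 → C:1 H:2
  CH2N(CH3)2 → C:3 H:8 N:1
Element totals:
  C: 8
  H: 19
  N: 1
  S: 1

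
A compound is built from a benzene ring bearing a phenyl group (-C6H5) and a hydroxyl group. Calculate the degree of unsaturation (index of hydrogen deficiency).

8

Atom tally by fragment:
  benzene ring core → C:6 H:6
  (− 2 ring H displaced by substituents)
  + C6H5 → C:6 H:5
  + OH → O:1 H:1
Element totals:
  C: 12
  H: 10
  O: 1
Molecular formula: C12H10O.
DoU = (2C + 2 + N − H − X) / 2 = (2·12 + 2 + 0 − 10 − 0) / 2 = 8.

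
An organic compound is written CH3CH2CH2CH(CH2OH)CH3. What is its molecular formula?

C6H14O

Element totals:
  C: 6
  H: 14
  O: 1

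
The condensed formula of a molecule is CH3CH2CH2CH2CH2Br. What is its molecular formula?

Atom tally by fragment:
  CH3 → C:1 H:3
  CH2 → C:1 H:2
  CH2 → C:1 H:2
  CH2 → C:1 H:2
  CH2Br → C:1 H:2 Br:1
Element totals:
  C: 5
  H: 11
  Br: 1

C5H11Br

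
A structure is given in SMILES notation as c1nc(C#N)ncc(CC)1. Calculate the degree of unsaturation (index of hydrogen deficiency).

Atom tally by fragment:
  pyrimidine ring core → C:4 H:4 N:2
  (− 2 ring H displaced by substituents)
  + CN → C:1 N:1
  + C2H5 → C:2 H:5
Element totals:
  C: 7
  H: 7
  N: 3
Molecular formula: C7H7N3.
DoU = (2C + 2 + N − H − X) / 2 = (2·7 + 2 + 3 − 7 − 0) / 2 = 6.

6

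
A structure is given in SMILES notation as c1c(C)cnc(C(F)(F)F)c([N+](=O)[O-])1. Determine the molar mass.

206.12 g/mol

Atom tally by fragment:
  pyridine ring core → C:5 H:5 N:1
  (− 3 ring H displaced by substituents)
  + CH3 → C:1 H:3
  + CF3 → C:1 F:3
  + NO2 → N:1 O:2
Element totals:
  C: 7
  H: 5
  F: 3
  N: 2
  O: 2
Molecular formula: C7H5F3N2O2.
  M = 7(12.011) + 5(1.008) + 3(18.998) + 2(14.007) + 2(15.999)
    = 84.077 + 5.040 + 56.994 + 28.014 + 31.998 = 206.123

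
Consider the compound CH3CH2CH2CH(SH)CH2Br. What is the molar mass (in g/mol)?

183.11 g/mol

Atom tally by fragment:
  CH3 → C:1 H:3
  CH2 → C:1 H:2
  CH2 → C:1 H:2
  CH(SH) → C:1 H:2 S:1
  CH2Br → C:1 H:2 Br:1
Element totals:
  C: 5
  H: 11
  Br: 1
  S: 1
Molecular formula: C5H11BrS.
  M = 5(12.011) + 11(1.008) + 79.904 + 32.06
    = 60.055 + 11.088 + 79.904 + 32.060 = 183.107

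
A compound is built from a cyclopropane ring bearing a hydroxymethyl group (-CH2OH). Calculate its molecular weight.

72.11 g/mol

Atom tally by fragment:
  cyclopropane ring core → C:3 H:6
  (− 1 ring H displaced by substituents)
  + CH2OH → C:1 H:3 O:1
Element totals:
  C: 4
  H: 8
  O: 1
Molecular formula: C4H8O.
  M = 4(12.011) + 8(1.008) + 15.999
    = 48.044 + 8.064 + 15.999 = 72.107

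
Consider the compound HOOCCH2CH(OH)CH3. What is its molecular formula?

Element totals:
  C: 4
  H: 8
  O: 3

C4H8O3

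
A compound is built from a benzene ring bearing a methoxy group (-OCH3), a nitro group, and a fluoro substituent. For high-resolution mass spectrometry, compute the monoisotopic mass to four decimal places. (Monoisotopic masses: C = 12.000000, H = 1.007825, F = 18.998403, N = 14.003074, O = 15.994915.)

Atom tally by fragment:
  benzene ring core → C:6 H:6
  (− 3 ring H displaced by substituents)
  + OCH3 → C:1 H:3 O:1
  + NO2 → N:1 O:2
  + F → F:1
Element totals:
  C: 7
  H: 6
  F: 1
  N: 1
  O: 3
Molecular formula: C7H6FNO3.
  M = 7(12.0) + 6(1.007825) + 18.998403 + 14.003074 + 3(15.994915)
    = 84.000000 + 6.046950 + 18.998403 + 14.003074 + 47.984745 = 171.033172

171.0332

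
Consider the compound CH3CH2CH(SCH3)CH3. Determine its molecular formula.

Element totals:
  C: 5
  H: 12
  S: 1

C5H12S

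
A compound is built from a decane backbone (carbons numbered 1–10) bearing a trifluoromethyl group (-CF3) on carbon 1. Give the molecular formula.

C11H21F3

Atom tally by fragment:
  F3CCH2 → C:2 H:2 F:3
  CH2 → C:1 H:2
  CH2 → C:1 H:2
  CH2 → C:1 H:2
  CH2 → C:1 H:2
  CH2 → C:1 H:2
  CH2 → C:1 H:2
  CH2 → C:1 H:2
  CH2 → C:1 H:2
  CH3 → C:1 H:3
Element totals:
  C: 11
  H: 21
  F: 3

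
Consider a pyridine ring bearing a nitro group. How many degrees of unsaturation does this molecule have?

5

Atom tally by fragment:
  pyridine ring core → C:5 H:5 N:1
  (− 1 ring H displaced by substituents)
  + NO2 → N:1 O:2
Element totals:
  C: 5
  H: 4
  N: 2
  O: 2
Molecular formula: C5H4N2O2.
DoU = (2C + 2 + N − H − X) / 2 = (2·5 + 2 + 2 − 4 − 0) / 2 = 5.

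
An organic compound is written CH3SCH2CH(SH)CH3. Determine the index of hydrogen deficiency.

Atom tally by fragment:
  CH3SCH2 → C:2 H:5 S:1
  CH(SH) → C:1 H:2 S:1
  CH3 → C:1 H:3
Element totals:
  C: 4
  H: 10
  S: 2
Molecular formula: C4H10S2.
DoU = (2C + 2 + N − H − X) / 2 = (2·4 + 2 + 0 − 10 − 0) / 2 = 0.

0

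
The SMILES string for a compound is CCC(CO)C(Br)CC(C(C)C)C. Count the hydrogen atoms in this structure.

Atom tally by fragment:
  CH3 → C:1 H:3
  CH2 → C:1 H:2
  CH(CH2OH) → C:2 H:4 O:1
  CH(Br) → C:1 H:1 Br:1
  CH2 → C:1 H:2
  CH(CH(CH3)2) → C:4 H:8
  CH3 → C:1 H:3
Element totals:
  C: 11
  H: 23
  Br: 1
  O: 1

23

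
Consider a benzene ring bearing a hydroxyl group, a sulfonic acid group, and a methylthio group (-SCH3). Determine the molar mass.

220.26 g/mol

Atom tally by fragment:
  benzene ring core → C:6 H:6
  (− 3 ring H displaced by substituents)
  + OH → O:1 H:1
  + SO3H → S:1 O:3 H:1
  + SCH3 → C:1 H:3 S:1
Element totals:
  C: 7
  H: 8
  O: 4
  S: 2
Molecular formula: C7H8O4S2.
  M = 7(12.011) + 8(1.008) + 4(15.999) + 2(32.06)
    = 84.077 + 8.064 + 63.996 + 64.120 = 220.257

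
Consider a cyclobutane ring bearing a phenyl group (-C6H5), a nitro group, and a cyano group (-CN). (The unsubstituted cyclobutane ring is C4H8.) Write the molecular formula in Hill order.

Atom tally by fragment:
  cyclobutane ring core → C:4 H:8
  (− 3 ring H displaced by substituents)
  + C6H5 → C:6 H:5
  + NO2 → N:1 O:2
  + CN → C:1 N:1
Element totals:
  C: 11
  H: 10
  N: 2
  O: 2

C11H10N2O2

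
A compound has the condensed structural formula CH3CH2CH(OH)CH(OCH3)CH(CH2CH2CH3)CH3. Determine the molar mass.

Atom tally by fragment:
  CH3 → C:1 H:3
  CH2 → C:1 H:2
  CH(OH) → C:1 H:2 O:1
  CH(OCH3) → C:2 H:4 O:1
  CH(CH2CH2CH3) → C:4 H:8
  CH3 → C:1 H:3
Element totals:
  C: 10
  H: 22
  O: 2
Molecular formula: C10H22O2.
  M = 10(12.011) + 22(1.008) + 2(15.999)
    = 120.110 + 22.176 + 31.998 = 174.284

174.28 g/mol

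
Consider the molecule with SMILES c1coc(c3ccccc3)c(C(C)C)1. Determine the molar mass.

186.25 g/mol

Atom tally by fragment:
  furan ring core → C:4 H:4 O:1
  (− 2 ring H displaced by substituents)
  + C6H5 → C:6 H:5
  + CH(CH3)2 → C:3 H:7
Element totals:
  C: 13
  H: 14
  O: 1
Molecular formula: C13H14O.
  M = 13(12.011) + 14(1.008) + 15.999
    = 156.143 + 14.112 + 15.999 = 186.254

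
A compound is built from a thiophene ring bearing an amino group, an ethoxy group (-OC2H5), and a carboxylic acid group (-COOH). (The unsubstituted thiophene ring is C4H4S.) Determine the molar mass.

187.21 g/mol

Atom tally by fragment:
  thiophene ring core → C:4 H:4 S:1
  (− 3 ring H displaced by substituents)
  + NH2 → N:1 H:2
  + OC2H5 → C:2 H:5 O:1
  + COOH → C:1 H:1 O:2
Element totals:
  C: 7
  H: 9
  N: 1
  O: 3
  S: 1
Molecular formula: C7H9NO3S.
  M = 7(12.011) + 9(1.008) + 14.007 + 3(15.999) + 32.06
    = 84.077 + 9.072 + 14.007 + 47.997 + 32.060 = 187.213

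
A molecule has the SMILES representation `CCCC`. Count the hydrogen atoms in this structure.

Atom tally by fragment:
  CH3 → C:1 H:3
  CH2 → C:1 H:2
  CH2 → C:1 H:2
  CH3 → C:1 H:3
Element totals:
  C: 4
  H: 10

10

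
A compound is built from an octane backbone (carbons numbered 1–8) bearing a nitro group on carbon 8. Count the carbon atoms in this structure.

8

Atom tally by fragment:
  CH3 → C:1 H:3
  CH2 → C:1 H:2
  CH2 → C:1 H:2
  CH2 → C:1 H:2
  CH2 → C:1 H:2
  CH2 → C:1 H:2
  CH2 → C:1 H:2
  CH2NO2 → C:1 H:2 N:1 O:2
Element totals:
  C: 8
  H: 17
  N: 1
  O: 2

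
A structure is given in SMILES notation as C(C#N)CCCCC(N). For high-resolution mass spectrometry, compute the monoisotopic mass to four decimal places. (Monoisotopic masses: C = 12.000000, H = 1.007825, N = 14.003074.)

126.1157

Atom tally by fragment:
  NCCH2 → C:2 H:2 N:1
  CH2 → C:1 H:2
  CH2 → C:1 H:2
  CH2 → C:1 H:2
  CH2 → C:1 H:2
  CH2NH2 → C:1 H:4 N:1
Element totals:
  C: 7
  H: 14
  N: 2
Molecular formula: C7H14N2.
  M = 7(12.0) + 14(1.007825) + 2(14.003074)
    = 84.000000 + 14.109550 + 28.006148 = 126.115698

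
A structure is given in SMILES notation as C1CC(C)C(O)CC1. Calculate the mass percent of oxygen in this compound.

14.01%

Atom tally by fragment:
  cyclohexane ring core → C:6 H:12
  (− 2 ring H displaced by substituents)
  + CH3 → C:1 H:3
  + OH → O:1 H:1
Element totals:
  C: 7
  H: 14
  O: 1
Molecular formula: C7H14O.
Molar mass = 114.188 g/mol.
Mass from O: 1 × 15.999 = 15.999 g/mol.
%O = 15.999 / 114.188 × 100 = 14.01%.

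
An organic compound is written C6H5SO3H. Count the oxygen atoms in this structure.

Atom tally by fragment:
  benzene ring core → C:6 H:6
  (− 1 ring H displaced by substituents)
  + SO3H → S:1 O:3 H:1
Element totals:
  C: 6
  H: 6
  O: 3
  S: 1

3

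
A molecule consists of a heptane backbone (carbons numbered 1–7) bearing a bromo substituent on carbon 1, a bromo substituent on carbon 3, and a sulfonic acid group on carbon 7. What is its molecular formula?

C7H14Br2O3S

Atom tally by fragment:
  BrCH2 → C:1 H:2 Br:1
  CH2 → C:1 H:2
  CH(Br) → C:1 H:1 Br:1
  CH2 → C:1 H:2
  CH2 → C:1 H:2
  CH2 → C:1 H:2
  CH2SO3H → C:1 H:3 S:1 O:3
Element totals:
  C: 7
  H: 14
  Br: 2
  O: 3
  S: 1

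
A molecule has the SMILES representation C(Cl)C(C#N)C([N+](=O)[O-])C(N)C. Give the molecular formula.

C6H10ClN3O2

Atom tally by fragment:
  ClCH2 → C:1 H:2 Cl:1
  CH(CN) → C:2 H:1 N:1
  CH(NO2) → C:1 H:1 N:1 O:2
  CH(NH2) → C:1 H:3 N:1
  CH3 → C:1 H:3
Element totals:
  C: 6
  H: 10
  Cl: 1
  N: 3
  O: 2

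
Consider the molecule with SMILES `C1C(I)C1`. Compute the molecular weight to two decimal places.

Atom tally by fragment:
  cyclopropane ring core → C:3 H:6
  (− 1 ring H displaced by substituents)
  + I → I:1
Element totals:
  C: 3
  H: 5
  I: 1
Molecular formula: C3H5I.
  M = 3(12.011) + 5(1.008) + 126.904
    = 36.033 + 5.040 + 126.904 = 167.977

167.98 g/mol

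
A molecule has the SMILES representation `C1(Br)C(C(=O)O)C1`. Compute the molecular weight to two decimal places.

164.99 g/mol

Atom tally by fragment:
  cyclopropane ring core → C:3 H:6
  (− 2 ring H displaced by substituents)
  + Br → Br:1
  + COOH → C:1 H:1 O:2
Element totals:
  C: 4
  H: 5
  Br: 1
  O: 2
Molecular formula: C4H5BrO2.
  M = 4(12.011) + 5(1.008) + 79.904 + 2(15.999)
    = 48.044 + 5.040 + 79.904 + 31.998 = 164.986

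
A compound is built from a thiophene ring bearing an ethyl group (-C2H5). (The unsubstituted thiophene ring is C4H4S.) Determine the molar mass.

Atom tally by fragment:
  thiophene ring core → C:4 H:4 S:1
  (− 1 ring H displaced by substituents)
  + C2H5 → C:2 H:5
Element totals:
  C: 6
  H: 8
  S: 1
Molecular formula: C6H8S.
  M = 6(12.011) + 8(1.008) + 32.06
    = 72.066 + 8.064 + 32.060 = 112.190

112.19 g/mol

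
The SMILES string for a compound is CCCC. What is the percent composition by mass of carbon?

Atom tally by fragment:
  CH3 → C:1 H:3
  CH2 → C:1 H:2
  CH2 → C:1 H:2
  CH3 → C:1 H:3
Element totals:
  C: 4
  H: 10
Molecular formula: C4H10.
Molar mass = 58.124 g/mol.
Mass from C: 4 × 12.011 = 48.044 g/mol.
%C = 48.044 / 58.124 × 100 = 82.66%.

82.66%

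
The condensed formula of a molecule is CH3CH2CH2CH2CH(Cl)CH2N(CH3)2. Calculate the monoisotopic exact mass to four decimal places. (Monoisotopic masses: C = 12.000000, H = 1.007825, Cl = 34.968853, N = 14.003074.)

163.1128

Element totals:
  C: 8
  H: 18
  Cl: 1
  N: 1
Molecular formula: C8H18ClN.
  M = 8(12.0) + 18(1.007825) + 34.968853 + 14.003074
    = 96.000000 + 18.140850 + 34.968853 + 14.003074 = 163.112777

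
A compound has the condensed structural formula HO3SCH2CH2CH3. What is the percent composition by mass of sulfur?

Atom tally by fragment:
  HO3SCH2 → C:1 H:3 S:1 O:3
  CH2 → C:1 H:2
  CH3 → C:1 H:3
Element totals:
  C: 3
  H: 8
  O: 3
  S: 1
Molecular formula: C3H8O3S.
Molar mass = 124.154 g/mol.
Mass from S: 1 × 32.06 = 32.060 g/mol.
%S = 32.060 / 124.154 × 100 = 25.82%.

25.82%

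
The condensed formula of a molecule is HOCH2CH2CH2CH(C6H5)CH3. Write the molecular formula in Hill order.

C11H16O

Atom tally by fragment:
  HOCH2 → C:1 H:3 O:1
  CH2 → C:1 H:2
  CH2 → C:1 H:2
  CH(C6H5) → C:7 H:6
  CH3 → C:1 H:3
Element totals:
  C: 11
  H: 16
  O: 1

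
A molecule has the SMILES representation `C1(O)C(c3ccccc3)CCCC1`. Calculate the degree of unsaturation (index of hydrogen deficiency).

5

Atom tally by fragment:
  cyclohexane ring core → C:6 H:12
  (− 2 ring H displaced by substituents)
  + OH → O:1 H:1
  + C6H5 → C:6 H:5
Element totals:
  C: 12
  H: 16
  O: 1
Molecular formula: C12H16O.
DoU = (2C + 2 + N − H − X) / 2 = (2·12 + 2 + 0 − 16 − 0) / 2 = 5.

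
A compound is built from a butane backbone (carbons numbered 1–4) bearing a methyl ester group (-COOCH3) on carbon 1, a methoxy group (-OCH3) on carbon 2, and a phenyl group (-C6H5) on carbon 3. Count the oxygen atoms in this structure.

Atom tally by fragment:
  CH3OOCCH2 → C:3 H:5 O:2
  CH(OCH3) → C:2 H:4 O:1
  CH(C6H5) → C:7 H:6
  CH3 → C:1 H:3
Element totals:
  C: 13
  H: 18
  O: 3

3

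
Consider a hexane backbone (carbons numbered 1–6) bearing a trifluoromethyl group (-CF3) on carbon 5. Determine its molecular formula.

C7H13F3

Atom tally by fragment:
  CH3 → C:1 H:3
  CH2 → C:1 H:2
  CH2 → C:1 H:2
  CH2 → C:1 H:2
  CH(CF3) → C:2 H:1 F:3
  CH3 → C:1 H:3
Element totals:
  C: 7
  H: 13
  F: 3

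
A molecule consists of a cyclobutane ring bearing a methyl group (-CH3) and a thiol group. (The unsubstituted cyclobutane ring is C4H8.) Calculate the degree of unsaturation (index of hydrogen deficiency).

Atom tally by fragment:
  cyclobutane ring core → C:4 H:8
  (− 2 ring H displaced by substituents)
  + CH3 → C:1 H:3
  + SH → S:1 H:1
Element totals:
  C: 5
  H: 10
  S: 1
Molecular formula: C5H10S.
DoU = (2C + 2 + N − H − X) / 2 = (2·5 + 2 + 0 − 10 − 0) / 2 = 1.

1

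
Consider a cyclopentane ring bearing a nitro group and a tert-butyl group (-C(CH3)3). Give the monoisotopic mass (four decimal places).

Atom tally by fragment:
  cyclopentane ring core → C:5 H:10
  (− 2 ring H displaced by substituents)
  + NO2 → N:1 O:2
  + C(CH3)3 → C:4 H:9
Element totals:
  C: 9
  H: 17
  N: 1
  O: 2
Molecular formula: C9H17NO2.
  M = 9(12.0) + 17(1.007825) + 14.003074 + 2(15.994915)
    = 108.000000 + 17.133025 + 14.003074 + 31.989830 = 171.125929

171.1259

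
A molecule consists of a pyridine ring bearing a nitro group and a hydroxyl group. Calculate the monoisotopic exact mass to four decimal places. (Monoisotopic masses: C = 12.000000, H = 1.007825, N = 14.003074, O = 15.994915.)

Atom tally by fragment:
  pyridine ring core → C:5 H:5 N:1
  (− 2 ring H displaced by substituents)
  + NO2 → N:1 O:2
  + OH → O:1 H:1
Element totals:
  C: 5
  H: 4
  N: 2
  O: 3
Molecular formula: C5H4N2O3.
  M = 5(12.0) + 4(1.007825) + 2(14.003074) + 3(15.994915)
    = 60.000000 + 4.031300 + 28.006148 + 47.984745 = 140.022193

140.0222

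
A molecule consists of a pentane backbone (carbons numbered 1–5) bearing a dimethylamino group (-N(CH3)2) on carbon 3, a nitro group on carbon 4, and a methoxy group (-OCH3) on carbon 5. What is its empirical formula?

C8H18N2O3

Atom tally by fragment:
  CH3 → C:1 H:3
  CH2 → C:1 H:2
  CH(N(CH3)2) → C:3 H:7 N:1
  CH(NO2) → C:1 H:1 N:1 O:2
  CH2OCH3 → C:2 H:5 O:1
Element totals:
  C: 8
  H: 18
  N: 2
  O: 3
Molecular formula: C8H18N2O3.
gcd of subscripts (8, 18, 2, 3) = 1, so the empirical formula equals the molecular formula.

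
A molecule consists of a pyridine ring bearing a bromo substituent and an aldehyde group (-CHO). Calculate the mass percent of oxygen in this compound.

8.60%

Atom tally by fragment:
  pyridine ring core → C:5 H:5 N:1
  (− 2 ring H displaced by substituents)
  + Br → Br:1
  + CHO → C:1 H:1 O:1
Element totals:
  C: 6
  H: 4
  Br: 1
  N: 1
  O: 1
Molecular formula: C6H4BrNO.
Molar mass = 186.008 g/mol.
Mass from O: 1 × 15.999 = 15.999 g/mol.
%O = 15.999 / 186.008 × 100 = 8.60%.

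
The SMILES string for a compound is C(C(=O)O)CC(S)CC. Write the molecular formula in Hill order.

Atom tally by fragment:
  HOOCCH2 → C:2 H:3 O:2
  CH2 → C:1 H:2
  CH(SH) → C:1 H:2 S:1
  CH2 → C:1 H:2
  CH3 → C:1 H:3
Element totals:
  C: 6
  H: 12
  O: 2
  S: 1

C6H12O2S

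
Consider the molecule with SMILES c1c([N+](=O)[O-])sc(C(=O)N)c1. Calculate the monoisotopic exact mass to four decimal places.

Atom tally by fragment:
  thiophene ring core → C:4 H:4 S:1
  (− 2 ring H displaced by substituents)
  + NO2 → N:1 O:2
  + CONH2 → C:1 H:2 O:1 N:1
Element totals:
  C: 5
  H: 4
  N: 2
  O: 3
  S: 1
Molecular formula: C5H4N2O3S.
  M = 5(12.0) + 4(1.007825) + 2(14.003074) + 3(15.994915) + 31.972071
    = 60.000000 + 4.031300 + 28.006148 + 47.984745 + 31.972071 = 171.994264

171.9943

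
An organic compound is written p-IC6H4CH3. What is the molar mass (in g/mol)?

218.04 g/mol

Atom tally by fragment:
  benzene ring core → C:6 H:6
  (− 2 ring H displaced by substituents)
  + I → I:1
  + CH3 → C:1 H:3
Element totals:
  C: 7
  H: 7
  I: 1
Molecular formula: C7H7I.
  M = 7(12.011) + 7(1.008) + 126.904
    = 84.077 + 7.056 + 126.904 = 218.037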